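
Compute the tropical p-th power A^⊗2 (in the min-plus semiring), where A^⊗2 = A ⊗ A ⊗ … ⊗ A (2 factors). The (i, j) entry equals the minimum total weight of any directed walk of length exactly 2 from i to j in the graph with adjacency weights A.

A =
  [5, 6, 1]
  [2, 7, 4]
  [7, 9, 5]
A^⊗2 =
  [8, 10, 6]
  [7, 8, 3]
  [11, 13, 8]

Each entry (A^⊗2)_ij equals the minimum over all length-2 walks i = v_0 → v_1 → … → v_2 = j of Σ_t A[v_t][v_{t+1}]. For example, for (i, j) = (0, 2) we minimise over 3 possible intermediate vertex sequences; the minimum is 6, attained along the walk 0 → 0 → 2.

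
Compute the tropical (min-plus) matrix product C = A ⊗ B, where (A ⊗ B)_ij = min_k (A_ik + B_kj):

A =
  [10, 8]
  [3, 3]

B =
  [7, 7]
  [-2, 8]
A ⊗ B =
  [6, 16]
  [1, 10]

Apply the min-plus product entry-by-entry:
  C[0][0] = min over k of (A[0][0] + B[0][0] = 10 + 7 = 17, A[0][1] + B[1][0] = 8 + -2 = 6) = 6 (attained at k = 1)
  C[0][1] = min over k of (A[0][0] + B[0][1] = 10 + 7 = 17, A[0][1] + B[1][1] = 8 + 8 = 16) = 16 (attained at k = 1)
  C[1][0] = min over k of (A[1][0] + B[0][0] = 3 + 7 = 10, A[1][1] + B[1][0] = 3 + -2 = 1) = 1 (attained at k = 1)
  C[1][1] = min over k of (A[1][0] + B[0][1] = 3 + 7 = 10, A[1][1] + B[1][1] = 3 + 8 = 11) = 10 (attained at k = 0)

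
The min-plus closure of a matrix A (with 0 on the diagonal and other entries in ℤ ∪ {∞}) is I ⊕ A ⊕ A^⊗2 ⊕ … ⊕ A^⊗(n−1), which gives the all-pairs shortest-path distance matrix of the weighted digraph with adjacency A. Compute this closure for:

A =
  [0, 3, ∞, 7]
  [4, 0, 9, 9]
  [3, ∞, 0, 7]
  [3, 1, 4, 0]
Closure =
  [0, 3, 11, 7]
  [4, 0, 9, 9]
  [3, 6, 0, 7]
  [3, 1, 4, 0]

This is the Floyd-Warshall all-pairs shortest-path computation. For each intermediate vertex k = 0, 1, …, 3, update dist[i][j] ← min(dist[i][j], dist[i][k] + dist[k][j]). The final matrix gives, for each (i, j), the minimum total weight of any directed path from i to j (possibly empty when i = j).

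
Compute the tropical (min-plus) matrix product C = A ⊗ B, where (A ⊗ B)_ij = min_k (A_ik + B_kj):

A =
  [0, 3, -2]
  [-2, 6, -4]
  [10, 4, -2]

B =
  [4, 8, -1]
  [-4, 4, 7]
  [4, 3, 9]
A ⊗ B =
  [-1, 1, -1]
  [0, -1, -3]
  [0, 1, 7]

Apply the min-plus product entry-by-entry:
  C[0][0] = min over k of (A[0][0] + B[0][0] = 0 + 4 = 4, A[0][1] + B[1][0] = 3 + -4 = -1, A[0][2] + B[2][0] = -2 + 4 = 2) = -1 (attained at k = 1)
  C[0][1] = min over k of (A[0][0] + B[0][1] = 0 + 8 = 8, A[0][1] + B[1][1] = 3 + 4 = 7, A[0][2] + B[2][1] = -2 + 3 = 1) = 1 (attained at k = 2)
  C[0][2] = min over k of (A[0][0] + B[0][2] = 0 + -1 = -1, A[0][1] + B[1][2] = 3 + 7 = 10, A[0][2] + B[2][2] = -2 + 9 = 7) = -1 (attained at k = 0)
  C[1][0] = min over k of (A[1][0] + B[0][0] = -2 + 4 = 2, A[1][1] + B[1][0] = 6 + -4 = 2, A[1][2] + B[2][0] = -4 + 4 = 0) = 0 (attained at k = 2)
  C[1][1] = min over k of (A[1][0] + B[0][1] = -2 + 8 = 6, A[1][1] + B[1][1] = 6 + 4 = 10, A[1][2] + B[2][1] = -4 + 3 = -1) = -1 (attained at k = 2)
  C[1][2] = min over k of (A[1][0] + B[0][2] = -2 + -1 = -3, A[1][1] + B[1][2] = 6 + 7 = 13, A[1][2] + B[2][2] = -4 + 9 = 5) = -3 (attained at k = 0)
  C[2][0] = min over k of (A[2][0] + B[0][0] = 10 + 4 = 14, A[2][1] + B[1][0] = 4 + -4 = 0, A[2][2] + B[2][0] = -2 + 4 = 2) = 0 (attained at k = 1)
  C[2][1] = min over k of (A[2][0] + B[0][1] = 10 + 8 = 18, A[2][1] + B[1][1] = 4 + 4 = 8, A[2][2] + B[2][1] = -2 + 3 = 1) = 1 (attained at k = 2)
  C[2][2] = min over k of (A[2][0] + B[0][2] = 10 + -1 = 9, A[2][1] + B[1][2] = 4 + 7 = 11, A[2][2] + B[2][2] = -2 + 9 = 7) = 7 (attained at k = 2)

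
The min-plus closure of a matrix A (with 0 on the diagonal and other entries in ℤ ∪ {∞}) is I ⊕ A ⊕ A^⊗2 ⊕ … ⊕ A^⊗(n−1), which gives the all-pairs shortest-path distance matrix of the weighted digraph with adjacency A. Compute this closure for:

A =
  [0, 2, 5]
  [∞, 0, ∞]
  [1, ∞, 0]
Closure =
  [0, 2, 5]
  [∞, 0, ∞]
  [1, 3, 0]

This is the Floyd-Warshall all-pairs shortest-path computation. For each intermediate vertex k = 0, 1, …, 2, update dist[i][j] ← min(dist[i][j], dist[i][k] + dist[k][j]). The final matrix gives, for each (i, j), the minimum total weight of any directed path from i to j (possibly empty when i = j).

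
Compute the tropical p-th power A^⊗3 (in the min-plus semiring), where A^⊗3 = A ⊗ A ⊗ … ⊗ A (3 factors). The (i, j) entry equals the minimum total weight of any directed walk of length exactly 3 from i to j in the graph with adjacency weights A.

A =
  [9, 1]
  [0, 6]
A^⊗3 =
  [7, 2]
  [1, 7]

Each entry (A^⊗3)_ij equals the minimum over all length-3 walks i = v_0 → v_1 → … → v_3 = j of Σ_t A[v_t][v_{t+1}]. For example, for (i, j) = (0, 1) we minimise over 4 possible intermediate vertex sequences; the minimum is 2, attained along the walk 0 → 1 → 0 → 1.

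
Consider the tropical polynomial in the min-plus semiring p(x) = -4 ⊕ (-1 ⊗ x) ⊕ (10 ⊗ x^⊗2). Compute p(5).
p(5) = -4

A tropical monomial a ⊗ x^⊗i evaluates to a + i · x. Evaluating each term at x = 5:
  Term 0 contributes -4 + 0 · 5 = -4
  Term 1 contributes -1 + 1 · 5 = 4
  Term 2 contributes 10 + 2 · 5 = 20
p(5) = ⊕ of these = min[-4, 4, 20] = -4.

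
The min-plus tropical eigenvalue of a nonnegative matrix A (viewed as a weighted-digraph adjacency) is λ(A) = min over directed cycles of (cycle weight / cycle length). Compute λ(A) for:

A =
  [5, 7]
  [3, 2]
λ(A) = 2

Enumerate directed cycles and compute their means (weight / length). Sample:
  cycle 0 → 0: weight = 5, length = 1, mean = 5/1 ≈ 5.000
  cycle 1 → 1: weight = 2, length = 1, mean = 2/1 ≈ 2.000
  cycle 0 → 1 → 0: weight = 10, length = 2, mean = 10/2 ≈ 5.000
  cycle 1 → 0 → 1: weight = 10, length = 2, mean = 10/2 ≈ 5.000
Minimum mean = 2.000, attained e.g. along the cycle 1 → 1 with weight 2 and length 1. So λ(A) = 2/1 = 2.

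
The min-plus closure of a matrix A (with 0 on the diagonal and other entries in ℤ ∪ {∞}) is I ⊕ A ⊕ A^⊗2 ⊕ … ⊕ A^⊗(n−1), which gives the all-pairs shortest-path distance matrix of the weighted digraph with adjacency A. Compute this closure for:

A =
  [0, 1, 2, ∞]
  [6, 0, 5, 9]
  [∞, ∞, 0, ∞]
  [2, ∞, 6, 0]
Closure =
  [0, 1, 2, 10]
  [6, 0, 5, 9]
  [∞, ∞, 0, ∞]
  [2, 3, 4, 0]

This is the Floyd-Warshall all-pairs shortest-path computation. For each intermediate vertex k = 0, 1, …, 3, update dist[i][j] ← min(dist[i][j], dist[i][k] + dist[k][j]). The final matrix gives, for each (i, j), the minimum total weight of any directed path from i to j (possibly empty when i = j).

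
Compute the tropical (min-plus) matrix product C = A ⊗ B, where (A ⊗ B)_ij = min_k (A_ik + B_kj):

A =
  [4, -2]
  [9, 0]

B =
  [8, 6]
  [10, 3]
A ⊗ B =
  [8, 1]
  [10, 3]

Apply the min-plus product entry-by-entry:
  C[0][0] = min over k of (A[0][0] + B[0][0] = 4 + 8 = 12, A[0][1] + B[1][0] = -2 + 10 = 8) = 8 (attained at k = 1)
  C[0][1] = min over k of (A[0][0] + B[0][1] = 4 + 6 = 10, A[0][1] + B[1][1] = -2 + 3 = 1) = 1 (attained at k = 1)
  C[1][0] = min over k of (A[1][0] + B[0][0] = 9 + 8 = 17, A[1][1] + B[1][0] = 0 + 10 = 10) = 10 (attained at k = 1)
  C[1][1] = min over k of (A[1][0] + B[0][1] = 9 + 6 = 15, A[1][1] + B[1][1] = 0 + 3 = 3) = 3 (attained at k = 1)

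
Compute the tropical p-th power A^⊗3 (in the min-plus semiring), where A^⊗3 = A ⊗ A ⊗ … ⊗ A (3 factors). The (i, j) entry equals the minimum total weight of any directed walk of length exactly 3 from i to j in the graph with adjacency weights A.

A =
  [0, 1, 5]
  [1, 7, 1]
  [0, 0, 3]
A^⊗3 =
  [0, 1, 2]
  [1, 2, 2]
  [0, 1, 2]

Each entry (A^⊗3)_ij equals the minimum over all length-3 walks i = v_0 → v_1 → … → v_3 = j of Σ_t A[v_t][v_{t+1}]. For example, for (i, j) = (0, 2) we minimise over 9 possible intermediate vertex sequences; the minimum is 2, attained along the walk 0 → 0 → 1 → 2.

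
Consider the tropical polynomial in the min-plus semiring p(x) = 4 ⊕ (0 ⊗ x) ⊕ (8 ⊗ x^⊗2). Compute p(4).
p(4) = 4

A tropical monomial a ⊗ x^⊗i evaluates to a + i · x. Evaluating each term at x = 4:
  Term 0 contributes 4 + 0 · 4 = 4
  Term 1 contributes 0 + 1 · 4 = 4
  Term 2 contributes 8 + 2 · 4 = 16
p(4) = ⊕ of these = min[4, 4, 16] = 4.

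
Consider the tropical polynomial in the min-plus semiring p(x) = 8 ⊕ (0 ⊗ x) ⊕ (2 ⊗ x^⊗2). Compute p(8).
p(8) = 8

A tropical monomial a ⊗ x^⊗i evaluates to a + i · x. Evaluating each term at x = 8:
  Term 0 contributes 8 + 0 · 8 = 8
  Term 1 contributes 0 + 1 · 8 = 8
  Term 2 contributes 2 + 2 · 8 = 18
p(8) = ⊕ of these = min[8, 8, 18] = 8.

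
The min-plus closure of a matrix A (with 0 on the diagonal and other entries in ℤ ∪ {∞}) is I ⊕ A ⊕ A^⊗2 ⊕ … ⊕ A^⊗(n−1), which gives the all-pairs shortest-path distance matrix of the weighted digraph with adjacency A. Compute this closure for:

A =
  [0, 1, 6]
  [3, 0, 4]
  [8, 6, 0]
Closure =
  [0, 1, 5]
  [3, 0, 4]
  [8, 6, 0]

This is the Floyd-Warshall all-pairs shortest-path computation. For each intermediate vertex k = 0, 1, …, 2, update dist[i][j] ← min(dist[i][j], dist[i][k] + dist[k][j]). The final matrix gives, for each (i, j), the minimum total weight of any directed path from i to j (possibly empty when i = j).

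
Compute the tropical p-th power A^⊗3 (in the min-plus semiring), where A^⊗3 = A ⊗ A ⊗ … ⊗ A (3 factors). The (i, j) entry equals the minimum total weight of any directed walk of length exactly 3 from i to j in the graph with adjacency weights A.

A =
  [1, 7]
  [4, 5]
A^⊗3 =
  [3, 9]
  [6, 12]

Each entry (A^⊗3)_ij equals the minimum over all length-3 walks i = v_0 → v_1 → … → v_3 = j of Σ_t A[v_t][v_{t+1}]. For example, for (i, j) = (0, 1) we minimise over 4 possible intermediate vertex sequences; the minimum is 9, attained along the walk 0 → 0 → 0 → 1.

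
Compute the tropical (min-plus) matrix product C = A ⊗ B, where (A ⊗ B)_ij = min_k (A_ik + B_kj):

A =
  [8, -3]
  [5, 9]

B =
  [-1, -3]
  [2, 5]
A ⊗ B =
  [-1, 2]
  [4, 2]

Apply the min-plus product entry-by-entry:
  C[0][0] = min over k of (A[0][0] + B[0][0] = 8 + -1 = 7, A[0][1] + B[1][0] = -3 + 2 = -1) = -1 (attained at k = 1)
  C[0][1] = min over k of (A[0][0] + B[0][1] = 8 + -3 = 5, A[0][1] + B[1][1] = -3 + 5 = 2) = 2 (attained at k = 1)
  C[1][0] = min over k of (A[1][0] + B[0][0] = 5 + -1 = 4, A[1][1] + B[1][0] = 9 + 2 = 11) = 4 (attained at k = 0)
  C[1][1] = min over k of (A[1][0] + B[0][1] = 5 + -3 = 2, A[1][1] + B[1][1] = 9 + 5 = 14) = 2 (attained at k = 0)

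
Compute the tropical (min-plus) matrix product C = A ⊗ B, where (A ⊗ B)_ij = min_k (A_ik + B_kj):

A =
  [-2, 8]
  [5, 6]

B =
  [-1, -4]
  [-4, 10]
A ⊗ B =
  [-3, -6]
  [2, 1]

Apply the min-plus product entry-by-entry:
  C[0][0] = min over k of (A[0][0] + B[0][0] = -2 + -1 = -3, A[0][1] + B[1][0] = 8 + -4 = 4) = -3 (attained at k = 0)
  C[0][1] = min over k of (A[0][0] + B[0][1] = -2 + -4 = -6, A[0][1] + B[1][1] = 8 + 10 = 18) = -6 (attained at k = 0)
  C[1][0] = min over k of (A[1][0] + B[0][0] = 5 + -1 = 4, A[1][1] + B[1][0] = 6 + -4 = 2) = 2 (attained at k = 1)
  C[1][1] = min over k of (A[1][0] + B[0][1] = 5 + -4 = 1, A[1][1] + B[1][1] = 6 + 10 = 16) = 1 (attained at k = 0)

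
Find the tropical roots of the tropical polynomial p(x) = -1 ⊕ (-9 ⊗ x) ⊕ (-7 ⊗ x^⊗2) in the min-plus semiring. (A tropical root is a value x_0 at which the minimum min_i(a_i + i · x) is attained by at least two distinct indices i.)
Roots: {-2, 8}

Each tropical root is a break point of the lower envelope of the lines y = a_i + i · x (there are 3 lines, with slopes 0, 1, ..., 2). Only the lines that attain the minimum somewhere contribute to roots; other lines are dominated. Here the surviving (envelope) indices are i = 2, i = 1, i = 0.
Intersections between consecutive envelope lines give the roots: for adjacent envelope indices i < j the intersection is x = (a_i − a_j) / (j − i). Reading off the sorted break points: {-2, 8}.
Verification: at each break x_0, at least two indices attain the minimum of min_i(a_i + i · x_0).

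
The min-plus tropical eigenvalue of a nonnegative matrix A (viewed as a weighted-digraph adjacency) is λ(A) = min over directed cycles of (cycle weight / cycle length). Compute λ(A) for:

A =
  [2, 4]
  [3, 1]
λ(A) = 1

Enumerate directed cycles and compute their means (weight / length). Sample:
  cycle 0 → 0: weight = 2, length = 1, mean = 2/1 ≈ 2.000
  cycle 1 → 1: weight = 1, length = 1, mean = 1/1 ≈ 1.000
  cycle 0 → 1 → 0: weight = 7, length = 2, mean = 7/2 ≈ 3.500
  cycle 1 → 0 → 1: weight = 7, length = 2, mean = 7/2 ≈ 3.500
Minimum mean = 1.000, attained e.g. along the cycle 1 → 1 with weight 1 and length 1. So λ(A) = 1/1 = 1.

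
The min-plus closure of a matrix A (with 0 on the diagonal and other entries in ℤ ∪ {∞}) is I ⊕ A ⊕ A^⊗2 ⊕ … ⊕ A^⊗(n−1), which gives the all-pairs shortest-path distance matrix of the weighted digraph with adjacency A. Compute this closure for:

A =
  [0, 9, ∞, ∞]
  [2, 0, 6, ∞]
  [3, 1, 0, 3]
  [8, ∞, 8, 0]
Closure =
  [0, 9, 15, 18]
  [2, 0, 6, 9]
  [3, 1, 0, 3]
  [8, 9, 8, 0]

This is the Floyd-Warshall all-pairs shortest-path computation. For each intermediate vertex k = 0, 1, …, 3, update dist[i][j] ← min(dist[i][j], dist[i][k] + dist[k][j]). The final matrix gives, for each (i, j), the minimum total weight of any directed path from i to j (possibly empty when i = j).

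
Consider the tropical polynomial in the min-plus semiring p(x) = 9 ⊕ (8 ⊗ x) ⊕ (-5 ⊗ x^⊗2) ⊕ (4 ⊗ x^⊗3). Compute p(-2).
p(-2) = -9

A tropical monomial a ⊗ x^⊗i evaluates to a + i · x. Evaluating each term at x = -2:
  Term 0 contributes 9 + 0 · -2 = 9
  Term 1 contributes 8 + 1 · -2 = 6
  Term 2 contributes -5 + 2 · -2 = -9
  Term 3 contributes 4 + 3 · -2 = -2
p(-2) = ⊕ of these = min[9, 6, -9, -2] = -9.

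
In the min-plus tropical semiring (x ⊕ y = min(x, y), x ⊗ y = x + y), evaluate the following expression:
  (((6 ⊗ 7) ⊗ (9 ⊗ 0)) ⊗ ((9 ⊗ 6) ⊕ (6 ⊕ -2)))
(((6 ⊗ 7) ⊗ (9 ⊗ 0)) ⊗ ((9 ⊗ 6) ⊕ (6 ⊕ -2))) = 20

Expand innermost to outermost. Recall ⊕ takes the minimum of its arguments and ⊗ takes their sum. Working out the expression (((6 ⊗ 7) ⊗ (9 ⊗ 0)) ⊗ ((9 ⊗ 6) ⊕ (6 ⊕ -2))) gives 20.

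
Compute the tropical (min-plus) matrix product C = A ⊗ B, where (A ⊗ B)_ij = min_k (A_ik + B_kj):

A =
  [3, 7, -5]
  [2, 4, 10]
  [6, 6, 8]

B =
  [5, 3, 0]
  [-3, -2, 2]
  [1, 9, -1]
A ⊗ B =
  [-4, 4, -6]
  [1, 2, 2]
  [3, 4, 6]

Apply the min-plus product entry-by-entry:
  C[0][0] = min over k of (A[0][0] + B[0][0] = 3 + 5 = 8, A[0][1] + B[1][0] = 7 + -3 = 4, A[0][2] + B[2][0] = -5 + 1 = -4) = -4 (attained at k = 2)
  C[0][1] = min over k of (A[0][0] + B[0][1] = 3 + 3 = 6, A[0][1] + B[1][1] = 7 + -2 = 5, A[0][2] + B[2][1] = -5 + 9 = 4) = 4 (attained at k = 2)
  C[0][2] = min over k of (A[0][0] + B[0][2] = 3 + 0 = 3, A[0][1] + B[1][2] = 7 + 2 = 9, A[0][2] + B[2][2] = -5 + -1 = -6) = -6 (attained at k = 2)
  C[1][0] = min over k of (A[1][0] + B[0][0] = 2 + 5 = 7, A[1][1] + B[1][0] = 4 + -3 = 1, A[1][2] + B[2][0] = 10 + 1 = 11) = 1 (attained at k = 1)
  C[1][1] = min over k of (A[1][0] + B[0][1] = 2 + 3 = 5, A[1][1] + B[1][1] = 4 + -2 = 2, A[1][2] + B[2][1] = 10 + 9 = 19) = 2 (attained at k = 1)
  C[1][2] = min over k of (A[1][0] + B[0][2] = 2 + 0 = 2, A[1][1] + B[1][2] = 4 + 2 = 6, A[1][2] + B[2][2] = 10 + -1 = 9) = 2 (attained at k = 0)
  C[2][0] = min over k of (A[2][0] + B[0][0] = 6 + 5 = 11, A[2][1] + B[1][0] = 6 + -3 = 3, A[2][2] + B[2][0] = 8 + 1 = 9) = 3 (attained at k = 1)
  C[2][1] = min over k of (A[2][0] + B[0][1] = 6 + 3 = 9, A[2][1] + B[1][1] = 6 + -2 = 4, A[2][2] + B[2][1] = 8 + 9 = 17) = 4 (attained at k = 1)
  C[2][2] = min over k of (A[2][0] + B[0][2] = 6 + 0 = 6, A[2][1] + B[1][2] = 6 + 2 = 8, A[2][2] + B[2][2] = 8 + -1 = 7) = 6 (attained at k = 0)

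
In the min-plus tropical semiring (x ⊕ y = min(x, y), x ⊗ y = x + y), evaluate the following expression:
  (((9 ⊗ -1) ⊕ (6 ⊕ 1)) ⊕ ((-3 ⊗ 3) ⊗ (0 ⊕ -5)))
(((9 ⊗ -1) ⊕ (6 ⊕ 1)) ⊕ ((-3 ⊗ 3) ⊗ (0 ⊕ -5))) = -5

Expand innermost to outermost. Recall ⊕ takes the minimum of its arguments and ⊗ takes their sum. Working out the expression (((9 ⊗ -1) ⊕ (6 ⊕ 1)) ⊕ ((-3 ⊗ 3) ⊗ (0 ⊕ -5))) gives -5.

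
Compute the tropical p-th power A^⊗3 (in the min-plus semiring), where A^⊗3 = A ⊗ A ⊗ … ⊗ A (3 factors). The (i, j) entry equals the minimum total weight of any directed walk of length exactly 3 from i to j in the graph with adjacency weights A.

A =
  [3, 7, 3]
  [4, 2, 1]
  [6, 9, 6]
A^⊗3 =
  [9, 11, 9]
  [8, 6, 5]
  [12, 13, 12]

Each entry (A^⊗3)_ij equals the minimum over all length-3 walks i = v_0 → v_1 → … → v_3 = j of Σ_t A[v_t][v_{t+1}]. For example, for (i, j) = (0, 2) we minimise over 9 possible intermediate vertex sequences; the minimum is 9, attained along the walk 0 → 0 → 0 → 2.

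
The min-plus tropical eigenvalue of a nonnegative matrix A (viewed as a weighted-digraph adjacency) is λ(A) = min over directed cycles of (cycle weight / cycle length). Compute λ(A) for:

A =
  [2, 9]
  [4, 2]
λ(A) = 2

Enumerate directed cycles and compute their means (weight / length). Sample:
  cycle 0 → 0: weight = 2, length = 1, mean = 2/1 ≈ 2.000
  cycle 1 → 1: weight = 2, length = 1, mean = 2/1 ≈ 2.000
  cycle 0 → 1 → 0: weight = 13, length = 2, mean = 13/2 ≈ 6.500
  cycle 1 → 0 → 1: weight = 13, length = 2, mean = 13/2 ≈ 6.500
Minimum mean = 2.000, attained e.g. along the cycle 0 → 0 with weight 2 and length 1. So λ(A) = 2/1 = 2.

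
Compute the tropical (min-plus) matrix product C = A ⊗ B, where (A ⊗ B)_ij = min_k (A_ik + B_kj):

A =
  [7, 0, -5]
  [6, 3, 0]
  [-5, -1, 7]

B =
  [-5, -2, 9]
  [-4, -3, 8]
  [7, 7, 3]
A ⊗ B =
  [-4, -3, -2]
  [-1, 0, 3]
  [-10, -7, 4]

Apply the min-plus product entry-by-entry:
  C[0][0] = min over k of (A[0][0] + B[0][0] = 7 + -5 = 2, A[0][1] + B[1][0] = 0 + -4 = -4, A[0][2] + B[2][0] = -5 + 7 = 2) = -4 (attained at k = 1)
  C[0][1] = min over k of (A[0][0] + B[0][1] = 7 + -2 = 5, A[0][1] + B[1][1] = 0 + -3 = -3, A[0][2] + B[2][1] = -5 + 7 = 2) = -3 (attained at k = 1)
  C[0][2] = min over k of (A[0][0] + B[0][2] = 7 + 9 = 16, A[0][1] + B[1][2] = 0 + 8 = 8, A[0][2] + B[2][2] = -5 + 3 = -2) = -2 (attained at k = 2)
  C[1][0] = min over k of (A[1][0] + B[0][0] = 6 + -5 = 1, A[1][1] + B[1][0] = 3 + -4 = -1, A[1][2] + B[2][0] = 0 + 7 = 7) = -1 (attained at k = 1)
  C[1][1] = min over k of (A[1][0] + B[0][1] = 6 + -2 = 4, A[1][1] + B[1][1] = 3 + -3 = 0, A[1][2] + B[2][1] = 0 + 7 = 7) = 0 (attained at k = 1)
  C[1][2] = min over k of (A[1][0] + B[0][2] = 6 + 9 = 15, A[1][1] + B[1][2] = 3 + 8 = 11, A[1][2] + B[2][2] = 0 + 3 = 3) = 3 (attained at k = 2)
  C[2][0] = min over k of (A[2][0] + B[0][0] = -5 + -5 = -10, A[2][1] + B[1][0] = -1 + -4 = -5, A[2][2] + B[2][0] = 7 + 7 = 14) = -10 (attained at k = 0)
  C[2][1] = min over k of (A[2][0] + B[0][1] = -5 + -2 = -7, A[2][1] + B[1][1] = -1 + -3 = -4, A[2][2] + B[2][1] = 7 + 7 = 14) = -7 (attained at k = 0)
  C[2][2] = min over k of (A[2][0] + B[0][2] = -5 + 9 = 4, A[2][1] + B[1][2] = -1 + 8 = 7, A[2][2] + B[2][2] = 7 + 3 = 10) = 4 (attained at k = 0)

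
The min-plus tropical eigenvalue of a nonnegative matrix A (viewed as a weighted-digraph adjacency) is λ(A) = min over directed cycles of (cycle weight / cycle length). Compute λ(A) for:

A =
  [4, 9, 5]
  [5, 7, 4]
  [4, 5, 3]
λ(A) = 3

Enumerate directed cycles and compute their means (weight / length). Sample:
  cycle 0 → 0: weight = 4, length = 1, mean = 4/1 ≈ 4.000
  cycle 1 → 1: weight = 7, length = 1, mean = 7/1 ≈ 7.000
  cycle 2 → 2: weight = 3, length = 1, mean = 3/1 ≈ 3.000
  cycle 0 → 1 → 0: weight = 14, length = 2, mean = 14/2 ≈ 7.000
  cycle 0 → 2 → 0: weight = 9, length = 2, mean = 9/2 ≈ 4.500
  cycle 1 → 0 → 1: weight = 14, length = 2, mean = 14/2 ≈ 7.000
Minimum mean = 3.000, attained e.g. along the cycle 2 → 2 with weight 3 and length 1. So λ(A) = 3/1 = 3.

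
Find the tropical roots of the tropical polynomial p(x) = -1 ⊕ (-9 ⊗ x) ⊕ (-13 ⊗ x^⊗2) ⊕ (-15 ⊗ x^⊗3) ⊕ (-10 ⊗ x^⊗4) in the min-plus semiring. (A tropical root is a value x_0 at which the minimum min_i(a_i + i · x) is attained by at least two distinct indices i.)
Roots: {-5, 2, 4, 8}

Each tropical root is a break point of the lower envelope of the lines y = a_i + i · x (there are 5 lines, with slopes 0, 1, ..., 4). Only the lines that attain the minimum somewhere contribute to roots; other lines are dominated. Here the surviving (envelope) indices are i = 4, i = 3, i = 2, i = 1, i = 0.
Intersections between consecutive envelope lines give the roots: for adjacent envelope indices i < j the intersection is x = (a_i − a_j) / (j − i). Reading off the sorted break points: {-5, 2, 4, 8}.
Verification: at each break x_0, at least two indices attain the minimum of min_i(a_i + i · x_0).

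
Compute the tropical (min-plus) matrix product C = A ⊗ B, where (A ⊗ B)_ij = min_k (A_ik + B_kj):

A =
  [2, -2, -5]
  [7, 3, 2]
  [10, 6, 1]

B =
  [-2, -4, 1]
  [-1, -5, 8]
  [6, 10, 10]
A ⊗ B =
  [-3, -7, 3]
  [2, -2, 8]
  [5, 1, 11]

Apply the min-plus product entry-by-entry:
  C[0][0] = min over k of (A[0][0] + B[0][0] = 2 + -2 = 0, A[0][1] + B[1][0] = -2 + -1 = -3, A[0][2] + B[2][0] = -5 + 6 = 1) = -3 (attained at k = 1)
  C[0][1] = min over k of (A[0][0] + B[0][1] = 2 + -4 = -2, A[0][1] + B[1][1] = -2 + -5 = -7, A[0][2] + B[2][1] = -5 + 10 = 5) = -7 (attained at k = 1)
  C[0][2] = min over k of (A[0][0] + B[0][2] = 2 + 1 = 3, A[0][1] + B[1][2] = -2 + 8 = 6, A[0][2] + B[2][2] = -5 + 10 = 5) = 3 (attained at k = 0)
  C[1][0] = min over k of (A[1][0] + B[0][0] = 7 + -2 = 5, A[1][1] + B[1][0] = 3 + -1 = 2, A[1][2] + B[2][0] = 2 + 6 = 8) = 2 (attained at k = 1)
  C[1][1] = min over k of (A[1][0] + B[0][1] = 7 + -4 = 3, A[1][1] + B[1][1] = 3 + -5 = -2, A[1][2] + B[2][1] = 2 + 10 = 12) = -2 (attained at k = 1)
  C[1][2] = min over k of (A[1][0] + B[0][2] = 7 + 1 = 8, A[1][1] + B[1][2] = 3 + 8 = 11, A[1][2] + B[2][2] = 2 + 10 = 12) = 8 (attained at k = 0)
  C[2][0] = min over k of (A[2][0] + B[0][0] = 10 + -2 = 8, A[2][1] + B[1][0] = 6 + -1 = 5, A[2][2] + B[2][0] = 1 + 6 = 7) = 5 (attained at k = 1)
  C[2][1] = min over k of (A[2][0] + B[0][1] = 10 + -4 = 6, A[2][1] + B[1][1] = 6 + -5 = 1, A[2][2] + B[2][1] = 1 + 10 = 11) = 1 (attained at k = 1)
  C[2][2] = min over k of (A[2][0] + B[0][2] = 10 + 1 = 11, A[2][1] + B[1][2] = 6 + 8 = 14, A[2][2] + B[2][2] = 1 + 10 = 11) = 11 (attained at k = 0)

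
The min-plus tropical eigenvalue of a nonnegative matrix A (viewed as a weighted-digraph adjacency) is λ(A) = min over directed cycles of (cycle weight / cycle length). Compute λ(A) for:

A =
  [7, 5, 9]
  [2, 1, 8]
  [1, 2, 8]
λ(A) = 1

Enumerate directed cycles and compute their means (weight / length). Sample:
  cycle 0 → 0: weight = 7, length = 1, mean = 7/1 ≈ 7.000
  cycle 1 → 1: weight = 1, length = 1, mean = 1/1 ≈ 1.000
  cycle 2 → 2: weight = 8, length = 1, mean = 8/1 ≈ 8.000
  cycle 0 → 1 → 0: weight = 7, length = 2, mean = 7/2 ≈ 3.500
  cycle 0 → 2 → 0: weight = 10, length = 2, mean = 10/2 ≈ 5.000
  cycle 1 → 0 → 1: weight = 7, length = 2, mean = 7/2 ≈ 3.500
Minimum mean = 1.000, attained e.g. along the cycle 1 → 1 with weight 1 and length 1. So λ(A) = 1/1 = 1.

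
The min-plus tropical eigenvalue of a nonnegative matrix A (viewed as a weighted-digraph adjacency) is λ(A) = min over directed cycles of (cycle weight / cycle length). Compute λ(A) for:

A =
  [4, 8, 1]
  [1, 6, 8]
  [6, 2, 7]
λ(A) = 4/3

Enumerate directed cycles and compute their means (weight / length). Sample:
  cycle 0 → 0: weight = 4, length = 1, mean = 4/1 ≈ 4.000
  cycle 1 → 1: weight = 6, length = 1, mean = 6/1 ≈ 6.000
  cycle 2 → 2: weight = 7, length = 1, mean = 7/1 ≈ 7.000
  cycle 0 → 1 → 0: weight = 9, length = 2, mean = 9/2 ≈ 4.500
  cycle 0 → 2 → 0: weight = 7, length = 2, mean = 7/2 ≈ 3.500
  cycle 1 → 0 → 1: weight = 9, length = 2, mean = 9/2 ≈ 4.500
Minimum mean = 1.333, attained e.g. along the cycle 0 → 2 → 1 → 0 with weight 4 and length 3. So λ(A) = 4/3 = 4/3.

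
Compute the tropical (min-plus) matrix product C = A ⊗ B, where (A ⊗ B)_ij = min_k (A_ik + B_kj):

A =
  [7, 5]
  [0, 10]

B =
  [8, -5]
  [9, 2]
A ⊗ B =
  [14, 2]
  [8, -5]

Apply the min-plus product entry-by-entry:
  C[0][0] = min over k of (A[0][0] + B[0][0] = 7 + 8 = 15, A[0][1] + B[1][0] = 5 + 9 = 14) = 14 (attained at k = 1)
  C[0][1] = min over k of (A[0][0] + B[0][1] = 7 + -5 = 2, A[0][1] + B[1][1] = 5 + 2 = 7) = 2 (attained at k = 0)
  C[1][0] = min over k of (A[1][0] + B[0][0] = 0 + 8 = 8, A[1][1] + B[1][0] = 10 + 9 = 19) = 8 (attained at k = 0)
  C[1][1] = min over k of (A[1][0] + B[0][1] = 0 + -5 = -5, A[1][1] + B[1][1] = 10 + 2 = 12) = -5 (attained at k = 0)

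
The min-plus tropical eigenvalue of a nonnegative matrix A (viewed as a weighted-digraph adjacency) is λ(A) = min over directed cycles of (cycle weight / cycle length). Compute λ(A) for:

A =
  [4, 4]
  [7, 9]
λ(A) = 4

Enumerate directed cycles and compute their means (weight / length). Sample:
  cycle 0 → 0: weight = 4, length = 1, mean = 4/1 ≈ 4.000
  cycle 1 → 1: weight = 9, length = 1, mean = 9/1 ≈ 9.000
  cycle 0 → 1 → 0: weight = 11, length = 2, mean = 11/2 ≈ 5.500
  cycle 1 → 0 → 1: weight = 11, length = 2, mean = 11/2 ≈ 5.500
Minimum mean = 4.000, attained e.g. along the cycle 0 → 0 with weight 4 and length 1. So λ(A) = 4/1 = 4.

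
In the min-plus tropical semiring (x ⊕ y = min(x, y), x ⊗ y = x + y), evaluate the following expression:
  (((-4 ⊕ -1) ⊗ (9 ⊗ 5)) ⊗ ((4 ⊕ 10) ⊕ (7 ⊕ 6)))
(((-4 ⊕ -1) ⊗ (9 ⊗ 5)) ⊗ ((4 ⊕ 10) ⊕ (7 ⊕ 6))) = 14

Expand innermost to outermost. Recall ⊕ takes the minimum of its arguments and ⊗ takes their sum. Working out the expression (((-4 ⊕ -1) ⊗ (9 ⊗ 5)) ⊗ ((4 ⊕ 10) ⊕ (7 ⊕ 6))) gives 14.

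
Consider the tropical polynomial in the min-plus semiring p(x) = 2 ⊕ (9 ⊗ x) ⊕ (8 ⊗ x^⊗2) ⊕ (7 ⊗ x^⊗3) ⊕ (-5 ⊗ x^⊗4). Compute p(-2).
p(-2) = -13

A tropical monomial a ⊗ x^⊗i evaluates to a + i · x. Evaluating each term at x = -2:
  Term 0 contributes 2 + 0 · -2 = 2
  Term 1 contributes 9 + 1 · -2 = 7
  Term 2 contributes 8 + 2 · -2 = 4
  Term 3 contributes 7 + 3 · -2 = 1
  Term 4 contributes -5 + 4 · -2 = -13
p(-2) = ⊕ of these = min[2, 7, 4, 1, -13] = -13.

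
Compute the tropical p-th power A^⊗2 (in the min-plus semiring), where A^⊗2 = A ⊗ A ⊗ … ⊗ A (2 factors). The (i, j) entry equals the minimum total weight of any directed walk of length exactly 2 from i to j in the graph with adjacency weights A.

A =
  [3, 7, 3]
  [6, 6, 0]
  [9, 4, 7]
A^⊗2 =
  [6, 7, 6]
  [9, 4, 6]
  [10, 10, 4]

Each entry (A^⊗2)_ij equals the minimum over all length-2 walks i = v_0 → v_1 → … → v_2 = j of Σ_t A[v_t][v_{t+1}]. For example, for (i, j) = (0, 2) we minimise over 3 possible intermediate vertex sequences; the minimum is 6, attained along the walk 0 → 0 → 2.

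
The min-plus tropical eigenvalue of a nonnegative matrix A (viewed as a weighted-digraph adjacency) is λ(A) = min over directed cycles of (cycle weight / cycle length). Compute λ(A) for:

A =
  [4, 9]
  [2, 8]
λ(A) = 4

Enumerate directed cycles and compute their means (weight / length). Sample:
  cycle 0 → 0: weight = 4, length = 1, mean = 4/1 ≈ 4.000
  cycle 1 → 1: weight = 8, length = 1, mean = 8/1 ≈ 8.000
  cycle 0 → 1 → 0: weight = 11, length = 2, mean = 11/2 ≈ 5.500
  cycle 1 → 0 → 1: weight = 11, length = 2, mean = 11/2 ≈ 5.500
Minimum mean = 4.000, attained e.g. along the cycle 0 → 0 with weight 4 and length 1. So λ(A) = 4/1 = 4.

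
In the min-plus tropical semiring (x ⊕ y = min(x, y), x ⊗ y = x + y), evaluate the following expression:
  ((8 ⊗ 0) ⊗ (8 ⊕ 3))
((8 ⊗ 0) ⊗ (8 ⊕ 3)) = 11

Expand innermost to outermost. Recall ⊕ takes the minimum of its arguments and ⊗ takes their sum. Working out the expression ((8 ⊗ 0) ⊗ (8 ⊕ 3)) gives 11.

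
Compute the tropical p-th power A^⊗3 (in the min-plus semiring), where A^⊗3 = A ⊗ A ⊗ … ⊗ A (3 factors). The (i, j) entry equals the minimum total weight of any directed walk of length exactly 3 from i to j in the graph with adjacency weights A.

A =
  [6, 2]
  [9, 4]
A^⊗3 =
  [15, 10]
  [17, 12]

Each entry (A^⊗3)_ij equals the minimum over all length-3 walks i = v_0 → v_1 → … → v_3 = j of Σ_t A[v_t][v_{t+1}]. For example, for (i, j) = (0, 1) we minimise over 4 possible intermediate vertex sequences; the minimum is 10, attained along the walk 0 → 1 → 1 → 1.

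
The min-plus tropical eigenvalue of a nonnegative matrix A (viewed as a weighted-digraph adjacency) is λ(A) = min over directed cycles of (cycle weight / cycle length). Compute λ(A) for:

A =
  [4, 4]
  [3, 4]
λ(A) = 7/2

Enumerate directed cycles and compute their means (weight / length). Sample:
  cycle 0 → 0: weight = 4, length = 1, mean = 4/1 ≈ 4.000
  cycle 1 → 1: weight = 4, length = 1, mean = 4/1 ≈ 4.000
  cycle 0 → 1 → 0: weight = 7, length = 2, mean = 7/2 ≈ 3.500
  cycle 1 → 0 → 1: weight = 7, length = 2, mean = 7/2 ≈ 3.500
Minimum mean = 3.500, attained e.g. along the cycle 0 → 1 → 0 with weight 7 and length 2. So λ(A) = 7/2 = 7/2.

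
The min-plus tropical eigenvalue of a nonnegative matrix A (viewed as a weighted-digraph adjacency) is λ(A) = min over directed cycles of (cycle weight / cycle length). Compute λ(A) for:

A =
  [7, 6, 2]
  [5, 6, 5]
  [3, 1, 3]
λ(A) = 5/2

Enumerate directed cycles and compute their means (weight / length). Sample:
  cycle 0 → 0: weight = 7, length = 1, mean = 7/1 ≈ 7.000
  cycle 1 → 1: weight = 6, length = 1, mean = 6/1 ≈ 6.000
  cycle 2 → 2: weight = 3, length = 1, mean = 3/1 ≈ 3.000
  cycle 0 → 1 → 0: weight = 11, length = 2, mean = 11/2 ≈ 5.500
  cycle 0 → 2 → 0: weight = 5, length = 2, mean = 5/2 ≈ 2.500
  cycle 1 → 0 → 1: weight = 11, length = 2, mean = 11/2 ≈ 5.500
Minimum mean = 2.500, attained e.g. along the cycle 0 → 2 → 0 with weight 5 and length 2. So λ(A) = 5/2 = 5/2.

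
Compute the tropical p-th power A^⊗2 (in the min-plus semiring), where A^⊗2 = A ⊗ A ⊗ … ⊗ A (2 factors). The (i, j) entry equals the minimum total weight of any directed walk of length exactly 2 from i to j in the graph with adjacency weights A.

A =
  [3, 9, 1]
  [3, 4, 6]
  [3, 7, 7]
A^⊗2 =
  [4, 8, 4]
  [6, 8, 4]
  [6, 11, 4]

Each entry (A^⊗2)_ij equals the minimum over all length-2 walks i = v_0 → v_1 → … → v_2 = j of Σ_t A[v_t][v_{t+1}]. For example, for (i, j) = (0, 2) we minimise over 3 possible intermediate vertex sequences; the minimum is 4, attained along the walk 0 → 0 → 2.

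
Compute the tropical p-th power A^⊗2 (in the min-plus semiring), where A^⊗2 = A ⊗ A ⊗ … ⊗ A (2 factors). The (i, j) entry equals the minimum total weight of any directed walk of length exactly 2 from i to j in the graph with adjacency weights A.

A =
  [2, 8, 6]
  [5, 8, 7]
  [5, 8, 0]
A^⊗2 =
  [4, 10, 6]
  [7, 13, 7]
  [5, 8, 0]

Each entry (A^⊗2)_ij equals the minimum over all length-2 walks i = v_0 → v_1 → … → v_2 = j of Σ_t A[v_t][v_{t+1}]. For example, for (i, j) = (0, 2) we minimise over 3 possible intermediate vertex sequences; the minimum is 6, attained along the walk 0 → 2 → 2.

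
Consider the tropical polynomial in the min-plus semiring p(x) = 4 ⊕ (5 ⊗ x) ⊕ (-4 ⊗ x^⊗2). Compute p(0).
p(0) = -4

A tropical monomial a ⊗ x^⊗i evaluates to a + i · x. Evaluating each term at x = 0:
  Term 0 contributes 4 + 0 · 0 = 4
  Term 1 contributes 5 + 1 · 0 = 5
  Term 2 contributes -4 + 2 · 0 = -4
p(0) = ⊕ of these = min[4, 5, -4] = -4.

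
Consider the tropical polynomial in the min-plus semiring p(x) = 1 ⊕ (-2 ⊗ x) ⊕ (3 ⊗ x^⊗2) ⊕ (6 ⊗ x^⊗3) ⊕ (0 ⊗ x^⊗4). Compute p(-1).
p(-1) = -4

A tropical monomial a ⊗ x^⊗i evaluates to a + i · x. Evaluating each term at x = -1:
  Term 0 contributes 1 + 0 · -1 = 1
  Term 1 contributes -2 + 1 · -1 = -3
  Term 2 contributes 3 + 2 · -1 = 1
  Term 3 contributes 6 + 3 · -1 = 3
  Term 4 contributes 0 + 4 · -1 = -4
p(-1) = ⊕ of these = min[1, -3, 1, 3, -4] = -4.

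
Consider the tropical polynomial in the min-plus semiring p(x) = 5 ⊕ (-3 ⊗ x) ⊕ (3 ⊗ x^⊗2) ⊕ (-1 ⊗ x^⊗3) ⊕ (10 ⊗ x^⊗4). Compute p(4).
p(4) = 1

A tropical monomial a ⊗ x^⊗i evaluates to a + i · x. Evaluating each term at x = 4:
  Term 0 contributes 5 + 0 · 4 = 5
  Term 1 contributes -3 + 1 · 4 = 1
  Term 2 contributes 3 + 2 · 4 = 11
  Term 3 contributes -1 + 3 · 4 = 11
  Term 4 contributes 10 + 4 · 4 = 26
p(4) = ⊕ of these = min[5, 1, 11, 11, 26] = 1.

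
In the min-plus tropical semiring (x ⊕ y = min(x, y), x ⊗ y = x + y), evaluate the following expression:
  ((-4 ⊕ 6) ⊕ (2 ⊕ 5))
((-4 ⊕ 6) ⊕ (2 ⊕ 5)) = -4

Expand innermost to outermost. Recall ⊕ takes the minimum of its arguments and ⊗ takes their sum. Working out the expression ((-4 ⊕ 6) ⊕ (2 ⊕ 5)) gives -4.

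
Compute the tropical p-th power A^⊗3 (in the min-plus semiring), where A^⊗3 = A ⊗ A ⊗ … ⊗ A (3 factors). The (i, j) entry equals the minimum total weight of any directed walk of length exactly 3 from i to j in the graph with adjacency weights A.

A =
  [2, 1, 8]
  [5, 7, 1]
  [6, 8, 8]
A^⊗3 =
  [6, 5, 4]
  [9, 8, 7]
  [10, 9, 8]

Each entry (A^⊗3)_ij equals the minimum over all length-3 walks i = v_0 → v_1 → … → v_3 = j of Σ_t A[v_t][v_{t+1}]. For example, for (i, j) = (0, 2) we minimise over 9 possible intermediate vertex sequences; the minimum is 4, attained along the walk 0 → 0 → 1 → 2.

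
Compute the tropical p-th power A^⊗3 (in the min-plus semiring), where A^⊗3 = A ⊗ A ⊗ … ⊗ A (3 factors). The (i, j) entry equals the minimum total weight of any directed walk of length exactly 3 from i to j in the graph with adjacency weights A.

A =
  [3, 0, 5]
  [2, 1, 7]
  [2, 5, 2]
A^⊗3 =
  [3, 2, 7]
  [4, 3, 8]
  [4, 3, 6]

Each entry (A^⊗3)_ij equals the minimum over all length-3 walks i = v_0 → v_1 → … → v_3 = j of Σ_t A[v_t][v_{t+1}]. For example, for (i, j) = (0, 2) we minimise over 9 possible intermediate vertex sequences; the minimum is 7, attained along the walk 0 → 1 → 0 → 2.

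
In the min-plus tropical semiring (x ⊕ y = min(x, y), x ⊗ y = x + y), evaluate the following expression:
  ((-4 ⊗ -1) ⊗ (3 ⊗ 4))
((-4 ⊗ -1) ⊗ (3 ⊗ 4)) = 2

Expand innermost to outermost. Recall ⊕ takes the minimum of its arguments and ⊗ takes their sum. Working out the expression ((-4 ⊗ -1) ⊗ (3 ⊗ 4)) gives 2.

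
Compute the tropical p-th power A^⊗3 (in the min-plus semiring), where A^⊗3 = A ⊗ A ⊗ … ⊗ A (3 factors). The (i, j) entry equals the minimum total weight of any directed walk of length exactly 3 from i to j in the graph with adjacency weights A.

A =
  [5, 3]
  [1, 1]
A^⊗3 =
  [5, 5]
  [3, 3]

Each entry (A^⊗3)_ij equals the minimum over all length-3 walks i = v_0 → v_1 → … → v_3 = j of Σ_t A[v_t][v_{t+1}]. For example, for (i, j) = (0, 1) we minimise over 4 possible intermediate vertex sequences; the minimum is 5, attained along the walk 0 → 1 → 1 → 1.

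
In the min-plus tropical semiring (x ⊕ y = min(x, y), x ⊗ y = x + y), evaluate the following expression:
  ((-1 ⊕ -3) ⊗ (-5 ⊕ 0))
((-1 ⊕ -3) ⊗ (-5 ⊕ 0)) = -8

Expand innermost to outermost. Recall ⊕ takes the minimum of its arguments and ⊗ takes their sum. Working out the expression ((-1 ⊕ -3) ⊗ (-5 ⊕ 0)) gives -8.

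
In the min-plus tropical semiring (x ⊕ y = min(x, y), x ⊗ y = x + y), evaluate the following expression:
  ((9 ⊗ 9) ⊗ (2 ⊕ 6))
((9 ⊗ 9) ⊗ (2 ⊕ 6)) = 20

Expand innermost to outermost. Recall ⊕ takes the minimum of its arguments and ⊗ takes their sum. Working out the expression ((9 ⊗ 9) ⊗ (2 ⊕ 6)) gives 20.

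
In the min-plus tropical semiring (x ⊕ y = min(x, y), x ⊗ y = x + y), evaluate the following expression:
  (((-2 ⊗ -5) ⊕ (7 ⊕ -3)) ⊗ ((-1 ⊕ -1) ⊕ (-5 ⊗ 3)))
(((-2 ⊗ -5) ⊕ (7 ⊕ -3)) ⊗ ((-1 ⊕ -1) ⊕ (-5 ⊗ 3))) = -9

Expand innermost to outermost. Recall ⊕ takes the minimum of its arguments and ⊗ takes their sum. Working out the expression (((-2 ⊗ -5) ⊕ (7 ⊕ -3)) ⊗ ((-1 ⊕ -1) ⊕ (-5 ⊗ 3))) gives -9.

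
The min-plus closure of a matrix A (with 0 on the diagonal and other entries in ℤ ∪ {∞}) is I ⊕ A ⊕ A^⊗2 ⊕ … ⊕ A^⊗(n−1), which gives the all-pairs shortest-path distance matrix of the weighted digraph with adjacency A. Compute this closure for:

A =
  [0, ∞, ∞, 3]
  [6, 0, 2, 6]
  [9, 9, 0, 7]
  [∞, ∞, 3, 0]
Closure =
  [0, 15, 6, 3]
  [6, 0, 2, 6]
  [9, 9, 0, 7]
  [12, 12, 3, 0]

This is the Floyd-Warshall all-pairs shortest-path computation. For each intermediate vertex k = 0, 1, …, 3, update dist[i][j] ← min(dist[i][j], dist[i][k] + dist[k][j]). The final matrix gives, for each (i, j), the minimum total weight of any directed path from i to j (possibly empty when i = j).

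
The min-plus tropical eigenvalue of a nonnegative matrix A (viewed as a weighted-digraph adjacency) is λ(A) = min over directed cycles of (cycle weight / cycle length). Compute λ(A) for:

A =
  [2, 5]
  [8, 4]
λ(A) = 2

Enumerate directed cycles and compute their means (weight / length). Sample:
  cycle 0 → 0: weight = 2, length = 1, mean = 2/1 ≈ 2.000
  cycle 1 → 1: weight = 4, length = 1, mean = 4/1 ≈ 4.000
  cycle 0 → 1 → 0: weight = 13, length = 2, mean = 13/2 ≈ 6.500
  cycle 1 → 0 → 1: weight = 13, length = 2, mean = 13/2 ≈ 6.500
Minimum mean = 2.000, attained e.g. along the cycle 0 → 0 with weight 2 and length 1. So λ(A) = 2/1 = 2.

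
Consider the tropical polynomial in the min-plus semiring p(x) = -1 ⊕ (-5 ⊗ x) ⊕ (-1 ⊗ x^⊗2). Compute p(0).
p(0) = -5

A tropical monomial a ⊗ x^⊗i evaluates to a + i · x. Evaluating each term at x = 0:
  Term 0 contributes -1 + 0 · 0 = -1
  Term 1 contributes -5 + 1 · 0 = -5
  Term 2 contributes -1 + 2 · 0 = -1
p(0) = ⊕ of these = min[-1, -5, -1] = -5.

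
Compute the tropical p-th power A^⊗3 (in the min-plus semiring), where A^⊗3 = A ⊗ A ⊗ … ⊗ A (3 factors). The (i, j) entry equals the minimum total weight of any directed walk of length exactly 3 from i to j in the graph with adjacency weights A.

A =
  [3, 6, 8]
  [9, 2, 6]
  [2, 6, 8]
A^⊗3 =
  [9, 10, 14]
  [10, 6, 10]
  [8, 10, 13]

Each entry (A^⊗3)_ij equals the minimum over all length-3 walks i = v_0 → v_1 → … → v_3 = j of Σ_t A[v_t][v_{t+1}]. For example, for (i, j) = (0, 2) we minimise over 9 possible intermediate vertex sequences; the minimum is 14, attained along the walk 0 → 0 → 0 → 2.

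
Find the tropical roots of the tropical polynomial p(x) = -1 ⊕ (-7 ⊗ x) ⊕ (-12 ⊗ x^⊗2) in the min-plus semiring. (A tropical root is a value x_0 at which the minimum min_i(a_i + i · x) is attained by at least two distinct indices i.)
Roots: {5, 6}

Each tropical root is a break point of the lower envelope of the lines y = a_i + i · x (there are 3 lines, with slopes 0, 1, ..., 2). Only the lines that attain the minimum somewhere contribute to roots; other lines are dominated. Here the surviving (envelope) indices are i = 2, i = 1, i = 0.
Intersections between consecutive envelope lines give the roots: for adjacent envelope indices i < j the intersection is x = (a_i − a_j) / (j − i). Reading off the sorted break points: {5, 6}.
Verification: at each break x_0, at least two indices attain the minimum of min_i(a_i + i · x_0).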